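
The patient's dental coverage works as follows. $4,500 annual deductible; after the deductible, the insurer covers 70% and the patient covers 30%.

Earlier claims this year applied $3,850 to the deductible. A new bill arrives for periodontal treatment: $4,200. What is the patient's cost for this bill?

$1,715

Remaining deductible: $4,500 − $3,850 = $650.
That leaves $4,200 − $650 = $3,550 for coinsurance.
Patient's 30% share of $3,550 is $1,065.
That puts the patient's cost at $650 + $1,065 = $1,715.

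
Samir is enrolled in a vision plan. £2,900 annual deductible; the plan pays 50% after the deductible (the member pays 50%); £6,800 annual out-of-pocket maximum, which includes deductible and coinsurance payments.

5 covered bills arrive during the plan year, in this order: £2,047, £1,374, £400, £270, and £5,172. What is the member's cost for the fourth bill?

£135

Claim 1 (£2,047): all of it applies to the deductible. Member owes £2,047 (running OOP £2,047).
Claim 2 (£1,374): deductible takes £853, £521 remains; 50% of £521 = £260.50. Cost to member: £1,113.50. OOP to date £3,160.50.
Claim 3 (£400): deductible already satisfied, so member's share is 50% × £400 = £200. Member owes £200 (running OOP £3,360.50).
Claim 4 (£270): 50% coinsurance on £270 = £135. Member owes £135 (running OOP £3,495.50).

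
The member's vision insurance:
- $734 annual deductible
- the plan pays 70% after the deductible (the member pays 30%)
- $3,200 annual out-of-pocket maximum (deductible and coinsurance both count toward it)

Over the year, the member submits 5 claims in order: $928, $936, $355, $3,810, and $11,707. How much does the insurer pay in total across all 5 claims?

Claim 1 — $928: $734 to deductible, leaving $194; coinsurance $194 × 30% = $58.20. Member owes $792.20 (running OOP $792.20). Insurer: $928 − $792.20 = $135.80.
Claim 2 — $936: deductible already satisfied, so member's share is 30% × $936 = $280.80. Member owes $280.80 (running OOP $1,073). Insurer: $936 − $280.80 = $655.20.
Claim 3 — $355: 30% coinsurance on $355 = $106.50. Member pays $106.50; OOP now $1,179.50. Insurer: $355 − $106.50 = $248.50.
Claim 4 — $3,810: deductible met; 30% of $3,810 = $1,143. Member owes $1,143 (running OOP $2,322.50). Insurer: $3,810 − $1,143 = $2,667.
Claim 5 — $11,707: deductible already satisfied, so member's share is 30% × $11,707 = $3,512.10. That would push OOP to $5,834.60, over the $3,200 cap, so member pays $3,200 − $2,322.50 = $877.50. Insurer: $11,707 − $877.50 = $10,829.50.
Insurer total: $135.80 + $655.20 + $248.50 + $2,667 + $10,829.50 = $14,536.

$14,536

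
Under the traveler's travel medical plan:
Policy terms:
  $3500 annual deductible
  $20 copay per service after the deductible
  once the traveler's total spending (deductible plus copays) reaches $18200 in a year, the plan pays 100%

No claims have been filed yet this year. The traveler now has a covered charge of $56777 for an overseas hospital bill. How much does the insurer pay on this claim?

$53257

Nothing has been paid toward the $3500 deductible, so the first $3500 of this charge is applied there.
The remaining $53277 (= $56777 − $3500) moves to the copay.
Copay on this service: $20.
Traveler responsibility before any cap: $3500 + $20 = $3520.
Cumulative spending $0 + $3520 = $3520 stays under the $18200 maximum.
The insurer covers the remainder: $56777 − $3520 = $53257.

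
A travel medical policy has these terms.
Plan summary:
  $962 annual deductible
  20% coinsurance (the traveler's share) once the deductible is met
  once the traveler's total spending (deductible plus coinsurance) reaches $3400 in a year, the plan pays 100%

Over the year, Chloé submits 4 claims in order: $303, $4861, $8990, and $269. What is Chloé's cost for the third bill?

$1597.60

Claim 1 — $303: fully absorbed by the deductible. Cost to traveler: $303. OOP to date $303.
Claim 2 — $4861: $659 finishes the deductible; $4202 goes to coinsurance; traveler's 20% is $840.40. Traveler owes $1499.40 (running OOP $1802.40).
Claim 3 — $8990: deductible already satisfied, so traveler's share is 20% × $8990 = $1798. Adding that to $1802.40 gives $3600.40, past the $3400 cap; traveler pays only $3400 − $1802.40 = $1597.60.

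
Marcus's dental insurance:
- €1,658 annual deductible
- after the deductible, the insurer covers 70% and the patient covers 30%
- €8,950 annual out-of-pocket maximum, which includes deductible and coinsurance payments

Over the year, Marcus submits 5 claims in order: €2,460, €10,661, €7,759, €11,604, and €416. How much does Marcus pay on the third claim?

Bill 1, €2,460: deductible takes €1,658, €802 remains; patient's 30% is €240.60. Cost to patient: €1,898.60. OOP to date €1,898.60.
Bill 2, €10,661: deductible met; 30% of €10,661 = €3,198.30. Cost to patient: €3,198.30. OOP to date €5,096.90.
Bill 3, €7,759: deductible met; 30% of €7,759 = €2,327.70. Patient pays €2,327.70; OOP now €7,424.60.

€2,327.70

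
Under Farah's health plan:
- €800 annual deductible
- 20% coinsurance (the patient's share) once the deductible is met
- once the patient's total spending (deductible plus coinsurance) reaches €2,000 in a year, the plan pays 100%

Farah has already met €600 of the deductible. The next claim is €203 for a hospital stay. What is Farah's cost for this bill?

€200.60

Remaining deductible: €800 − €600 = €200.
That leaves €203 − €200 = €3 for coinsurance.
20% of €3 = €0.60 falls to the patient.
So the patient owes €200 + €0.60 = €200.60 before any cap.
Year-to-date out-of-pocket becomes €600 + €200.60 = €800.60, still under the €2,000 maximum, so no cap applies.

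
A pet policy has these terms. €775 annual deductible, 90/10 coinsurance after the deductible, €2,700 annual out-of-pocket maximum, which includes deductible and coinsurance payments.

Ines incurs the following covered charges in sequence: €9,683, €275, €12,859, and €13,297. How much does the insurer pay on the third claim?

€11,852.30

Claim 1 (€9,683): €775 to deductible, leaving €8,908; 10% of €8,908 = €890.80. Owner pays €1,665.80; OOP now €1,665.80. Plan pays €9,683 − €1,665.80 = €8,017.20.
Claim 2 (€275): deductible met; 10% of €275 = €27.50. Owner pays €27.50; OOP now €1,693.30. Insurer: €275 − €27.50 = €247.50.
Claim 3 (€12,859): deductible already satisfied, so owner's share is 10% × €12,859 = €1,285.90. OOP would hit €2,979.20 > €2,700, so the cap limits the owner to €2,700 − €1,693.30 = €1,006.70. Insurer: €12,859 − €1,006.70 = €11,852.30.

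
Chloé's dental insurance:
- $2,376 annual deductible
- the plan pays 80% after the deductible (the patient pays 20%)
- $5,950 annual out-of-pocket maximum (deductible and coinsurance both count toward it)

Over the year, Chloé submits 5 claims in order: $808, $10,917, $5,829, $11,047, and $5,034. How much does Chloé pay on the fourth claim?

#1 ($808): fully absorbed by the deductible. Patient pays $808; OOP now $808.
#2 ($10,917): $1,568 to deductible, leaving $9,349; patient's 20% is $1,869.80. Patient owes $3,437.80 (running OOP $4,245.80).
#3 ($5,829): deductible already satisfied, so patient's share is 20% × $5,829 = $1,165.80. Patient pays $1,165.80; OOP now $5,411.60.
#4 ($11,047): 20% coinsurance on $11,047 = $2,209.40. OOP would hit $7,621 > $5,950, so the cap limits the patient to $5,950 − $5,411.60 = $538.40.

$538.40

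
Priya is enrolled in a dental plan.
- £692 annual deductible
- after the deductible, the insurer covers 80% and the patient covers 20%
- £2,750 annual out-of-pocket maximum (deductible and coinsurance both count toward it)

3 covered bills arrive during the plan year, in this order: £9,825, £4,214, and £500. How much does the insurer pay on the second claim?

£3,982.60

Claim 1 — £9,825: deductible takes £692, £9,133 remains; coinsurance £9,133 × 20% = £1,826.60. Patient owes £2,518.60 (running OOP £2,518.60). Insurer: £9,825 − £2,518.60 = £7,306.40.
Claim 2 — £4,214: deductible already satisfied, so patient's share is 20% × £4,214 = £842.80. That would push OOP to £3,361.40, over the £2,750 cap, so patient pays £2,750 − £2,518.60 = £231.40. Insurer: £4,214 − £231.40 = £3,982.60.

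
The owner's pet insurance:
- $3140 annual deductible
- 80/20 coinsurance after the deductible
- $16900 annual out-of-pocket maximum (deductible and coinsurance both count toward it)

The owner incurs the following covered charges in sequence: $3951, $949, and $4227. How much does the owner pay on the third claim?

Bill 1, $3951: deductible takes $3140, $811 remains; coinsurance $811 × 20% = $162.20. Cost to owner: $3302.20. OOP to date $3302.20.
Bill 2, $949: deductible met; 20% of $949 = $189.80. Owner owes $189.80 (running OOP $3492).
Bill 3, $4227: deductible already satisfied, so owner's share is 20% × $4227 = $845.40. Cost to owner: $845.40. OOP to date $4337.40.

$845.40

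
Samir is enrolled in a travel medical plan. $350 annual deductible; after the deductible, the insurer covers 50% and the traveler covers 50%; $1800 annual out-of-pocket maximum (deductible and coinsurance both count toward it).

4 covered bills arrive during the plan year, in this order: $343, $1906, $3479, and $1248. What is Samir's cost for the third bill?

Claim 1 ($343): entire amount goes to the deductible. Traveler pays $343; OOP now $343.
Claim 2 ($1906): $7 to deductible, leaving $1899; coinsurance $1899 × 50% = $949.50. Cost to traveler: $956.50. OOP to date $1299.50.
Claim 3 ($3479): deductible met; 50% of $3479 = $1739.50. OOP would hit $3039 > $1800, so the cap limits the traveler to $1800 − $1299.50 = $500.50.

$500.50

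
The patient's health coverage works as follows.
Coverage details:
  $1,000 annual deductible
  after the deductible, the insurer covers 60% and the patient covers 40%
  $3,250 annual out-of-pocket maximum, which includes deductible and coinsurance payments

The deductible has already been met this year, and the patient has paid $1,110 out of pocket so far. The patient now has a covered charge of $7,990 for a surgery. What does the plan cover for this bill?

$5,850

With the deductible met, the entire $7,990 is subject to coinsurance.
Patient's 40% share of $7,990 is $3,196.
Adding $3,196 to the $1,110 already spent would give $4,306, which exceeds the $3,250 cap; the patient pays just $3,250 − $1,110 = $2,140.
The plan picks up $7,990 − $2,140 = $5,850.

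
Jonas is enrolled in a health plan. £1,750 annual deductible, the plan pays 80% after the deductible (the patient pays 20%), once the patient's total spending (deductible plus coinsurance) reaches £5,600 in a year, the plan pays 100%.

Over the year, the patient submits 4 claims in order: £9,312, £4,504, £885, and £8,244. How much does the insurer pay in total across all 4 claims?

£17,345

Bill 1, £9,312: £1,750 finishes the deductible; £7,562 goes to coinsurance; coinsurance £7,562 × 20% = £1,512.40. Patient owes £3,262.40 (running OOP £3,262.40). Insurer: £9,312 − £3,262.40 = £6,049.60.
Bill 2, £4,504: 20% coinsurance on £4,504 = £900.80. Patient owes £900.80 (running OOP £4,163.20). Plan pays £4,504 − £900.80 = £3,603.20.
Bill 3, £885: deductible already satisfied, so patient's share is 20% × £885 = £177. Patient owes £177 (running OOP £4,340.20). Plan pays £885 − £177 = £708.
Bill 4, £8,244: 20% coinsurance on £8,244 = £1,648.80. Adding that to £4,340.20 gives £5,989, past the £5,600 cap; patient pays only £5,600 − £4,340.20 = £1,259.80. Plan pays £8,244 − £1,259.80 = £6,984.20.
Insurer total = bills − patient's total = £22,945 − £5,600 = £17,345.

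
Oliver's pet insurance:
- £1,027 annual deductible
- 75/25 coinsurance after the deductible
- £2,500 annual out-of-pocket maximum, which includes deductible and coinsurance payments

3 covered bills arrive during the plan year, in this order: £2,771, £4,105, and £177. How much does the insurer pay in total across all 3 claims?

£4,553

Claim 1 (£2,771): £1,027 to deductible, leaving £1,744; 25% of £1,744 = £436. Owner owes £1,463 (running OOP £1,463). Insurer: £2,771 − £1,463 = £1,308.
Claim 2 (£4,105): deductible met; 25% of £4,105 = £1,026.25. Cost to owner: £1,026.25. OOP to date £2,489.25. Plan pays £4,105 − £1,026.25 = £3,078.75.
Claim 3 (£177): 25% coinsurance on £177 = £44.25. That would push OOP to £2,533.50, over the £2,500 cap, so owner pays £2,500 − £2,489.25 = £10.75. Plan pays £177 − £10.75 = £166.25.
Insurer total: £1,308 + £3,078.75 + £166.25 = £4,553.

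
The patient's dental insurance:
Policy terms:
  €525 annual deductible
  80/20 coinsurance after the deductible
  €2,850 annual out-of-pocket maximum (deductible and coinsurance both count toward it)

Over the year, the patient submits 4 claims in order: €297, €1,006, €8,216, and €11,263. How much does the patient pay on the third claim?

€1,643.20

Bill 1, €297: entire amount goes to the deductible. Cost to patient: €297. OOP to date €297.
Bill 2, €1,006: €228 to deductible, leaving €778; 20% of €778 = €155.60. Patient owes €383.60 (running OOP €680.60).
Bill 3, €8,216: deductible already satisfied, so patient's share is 20% × €8,216 = €1,643.20. Patient pays €1,643.20; OOP now €2,323.80.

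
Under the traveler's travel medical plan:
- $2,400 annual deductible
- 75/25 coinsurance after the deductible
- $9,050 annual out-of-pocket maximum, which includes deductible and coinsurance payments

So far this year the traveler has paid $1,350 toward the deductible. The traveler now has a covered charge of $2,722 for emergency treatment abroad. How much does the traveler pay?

Deductible still to meet: $2,400 − $1,350 = $1,050.
That leaves $2,722 − $1,050 = $1,672 for coinsurance.
25% of $1,672 = $418 falls to the traveler.
Traveler responsibility before any cap: $1,050 + $418 = $1,468.
Total out-of-pocket so far would be $1,350 + $1,468 = $2,818, below the $9,050 cap — no reduction.

$1,468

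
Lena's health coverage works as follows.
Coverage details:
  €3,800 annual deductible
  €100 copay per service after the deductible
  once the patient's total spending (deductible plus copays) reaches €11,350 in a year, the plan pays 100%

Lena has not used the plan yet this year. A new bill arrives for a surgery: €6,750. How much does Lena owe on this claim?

€3,900

Nothing has been paid toward the €3,800 deductible, so the first €3,800 of this charge is applied there.
After the €3,800 deductible portion, €6,750 − €3,800 = €2,950 is subject to the copay.
Copay on this service: €100.
That puts the patient's cost at €3,800 + €100 = €3,900 before any cap.
Total out-of-pocket so far would be €0 + €3,900 = €3,900, below the €11,350 cap — no reduction.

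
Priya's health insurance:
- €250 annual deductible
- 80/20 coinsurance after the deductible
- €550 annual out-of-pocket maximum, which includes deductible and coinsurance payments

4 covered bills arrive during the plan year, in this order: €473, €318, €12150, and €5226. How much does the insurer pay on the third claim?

#1 (€473): deductible takes €250, €223 remains; 20% of €223 = €44.60. Patient pays €294.60; OOP now €294.60. Insurer: €473 − €294.60 = €178.40.
#2 (€318): 20% coinsurance on €318 = €63.60. Patient owes €63.60 (running OOP €358.20). Insurer: €318 − €63.60 = €254.40.
#3 (€12150): deductible met; 20% of €12150 = €2430. That would push OOP to €2788.20, over the €550 cap, so patient pays €550 − €358.20 = €191.80. Plan pays €12150 − €191.80 = €11958.20.

€11958.20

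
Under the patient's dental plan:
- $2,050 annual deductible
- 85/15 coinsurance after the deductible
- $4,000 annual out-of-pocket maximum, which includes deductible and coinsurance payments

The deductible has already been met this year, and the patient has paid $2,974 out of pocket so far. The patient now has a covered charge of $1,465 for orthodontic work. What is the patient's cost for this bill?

The deductible is already satisfied, so the full bill goes to coinsurance.
Patient's 15% share of $1,465 is $219.75.
Cumulative spending $2,974 + $219.75 = $3,193.75 stays under the $4,000 maximum.

$219.75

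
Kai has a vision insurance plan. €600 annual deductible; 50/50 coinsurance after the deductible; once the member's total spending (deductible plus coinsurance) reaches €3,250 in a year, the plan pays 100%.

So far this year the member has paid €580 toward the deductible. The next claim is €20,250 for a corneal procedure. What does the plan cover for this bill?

Deductible still to meet: €600 − €580 = €20.
After the €20 deductible portion, €20,250 − €20 = €20,230 is subject to coinsurance.
Coinsurance: €20,230 × 50% = €10,115.
Member responsibility before any cap: €20 + €10,115 = €10,135.
That would bring total out-of-pocket to €10,715, past the €3,250 cap. The member is capped at €3,250 − €580 = €2,670 on this claim.
The insurer covers the remainder: €20,250 − €2,670 = €17,580.

€17,580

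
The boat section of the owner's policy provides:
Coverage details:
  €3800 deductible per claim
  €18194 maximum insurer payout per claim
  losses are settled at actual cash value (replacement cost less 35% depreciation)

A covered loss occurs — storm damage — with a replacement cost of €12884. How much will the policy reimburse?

Actual cash value after 35% depreciation: €12884 × 65% = €8374.60.
Subtract the deductible: €8374.60 − €3800 = €4574.60.
That's under the €18194 cap, so the insurer reimburses the full €4574.60.

€4574.60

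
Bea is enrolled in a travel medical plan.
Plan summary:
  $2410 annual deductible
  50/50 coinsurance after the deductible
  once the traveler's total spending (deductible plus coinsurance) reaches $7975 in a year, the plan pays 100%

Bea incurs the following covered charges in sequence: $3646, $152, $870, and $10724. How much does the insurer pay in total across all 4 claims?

$7417

Bill 1, $3646: $2410 to deductible, leaving $1236; traveler's 50% is $618. Cost to traveler: $3028. OOP to date $3028. Plan pays $3646 − $3028 = $618.
Bill 2, $152: deductible met; 50% of $152 = $76. Traveler owes $76 (running OOP $3104). Insurer: $152 − $76 = $76.
Bill 3, $870: deductible met; 50% of $870 = $435. Cost to traveler: $435. OOP to date $3539. Plan pays $870 − $435 = $435.
Bill 4, $10724: deductible already satisfied, so traveler's share is 50% × $10724 = $5362. OOP would hit $8901 > $7975, so the cap limits the traveler to $7975 − $3539 = $4436. Plan pays $10724 − $4436 = $6288.
Insurer total: $618 + $76 + $435 + $6288 = $7417.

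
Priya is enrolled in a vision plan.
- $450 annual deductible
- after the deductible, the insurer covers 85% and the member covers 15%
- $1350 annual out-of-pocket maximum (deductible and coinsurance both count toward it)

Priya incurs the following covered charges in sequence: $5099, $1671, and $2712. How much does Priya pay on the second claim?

$202.65

#1 ($5099): deductible takes $450, $4649 remains; 15% of $4649 = $697.35. Cost to member: $1147.35. OOP to date $1147.35.
#2 ($1671): deductible already satisfied, so member's share is 15% × $1671 = $250.65. OOP would hit $1398 > $1350, so the cap limits the member to $1350 − $1147.35 = $202.65.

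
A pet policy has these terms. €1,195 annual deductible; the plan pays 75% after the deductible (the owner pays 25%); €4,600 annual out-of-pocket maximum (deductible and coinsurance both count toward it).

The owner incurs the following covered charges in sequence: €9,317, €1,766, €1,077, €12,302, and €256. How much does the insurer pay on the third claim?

€807.75

Claim 1 — €9,317: €1,195 to deductible, leaving €8,122; 25% of €8,122 = €2,030.50. Owner owes €3,225.50 (running OOP €3,225.50). Insurer: €9,317 − €3,225.50 = €6,091.50.
Claim 2 — €1,766: deductible met; 25% of €1,766 = €441.50. Cost to owner: €441.50. OOP to date €3,667. Plan pays €1,766 − €441.50 = €1,324.50.
Claim 3 — €1,077: deductible already satisfied, so owner's share is 25% × €1,077 = €269.25. Owner pays €269.25; OOP now €3,936.25. Plan pays €1,077 − €269.25 = €807.75.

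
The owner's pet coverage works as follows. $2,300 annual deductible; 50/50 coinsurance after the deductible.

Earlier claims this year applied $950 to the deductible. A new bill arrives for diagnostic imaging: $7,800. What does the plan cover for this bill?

Remaining deductible: $2,300 − $950 = $1,350.
After the $1,350 deductible portion, $7,800 − $1,350 = $6,450 is subject to coinsurance.
Owner's 50% share of $6,450 is $3,225.
That puts the owner's cost at $1,350 + $3,225 = $4,575.
The insurer covers the remainder: $7,800 − $4,575 = $3,225.

$3,225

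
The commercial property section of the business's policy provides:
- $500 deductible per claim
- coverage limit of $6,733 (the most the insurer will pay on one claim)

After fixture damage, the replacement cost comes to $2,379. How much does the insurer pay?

Less the $500 deductible: $2,379 − $500 = $1,879.
$1,879 is within the $6,733 limit, so the insurer pays $1,879.

$1,879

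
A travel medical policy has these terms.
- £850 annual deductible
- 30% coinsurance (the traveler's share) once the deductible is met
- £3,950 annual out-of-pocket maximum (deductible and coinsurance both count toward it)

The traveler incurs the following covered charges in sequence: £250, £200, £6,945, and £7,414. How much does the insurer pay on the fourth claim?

£6,277.50

#1 (£250): fully absorbed by the deductible. Traveler owes £250 (running OOP £250). Insurer: £250 − £250 = £0.
#2 (£200): fully absorbed by the deductible. Traveler pays £200; OOP now £450. Plan pays £200 − £200 = £0.
#3 (£6,945): deductible takes £400, £6,545 remains; coinsurance £6,545 × 30% = £1,963.50. Traveler owes £2,363.50 (running OOP £2,813.50). Insurer: £6,945 − £2,363.50 = £4,581.50.
#4 (£7,414): 30% coinsurance on £7,414 = £2,224.20. Adding that to £2,813.50 gives £5,037.70, past the £3,950 cap; traveler pays only £3,950 − £2,813.50 = £1,136.50. Insurer: £7,414 − £1,136.50 = £6,277.50.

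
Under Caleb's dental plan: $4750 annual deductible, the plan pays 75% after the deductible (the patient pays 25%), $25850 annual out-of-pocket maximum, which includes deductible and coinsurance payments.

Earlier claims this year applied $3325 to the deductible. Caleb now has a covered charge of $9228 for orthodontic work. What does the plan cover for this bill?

Deductible still to meet: $4750 − $3325 = $1425.
After the $1425 deductible portion, $9228 − $1425 = $7803 is subject to coinsurance.
25% of $7803 = $1950.75 falls to the patient.
So the patient owes $1425 + $1950.75 = $3375.75 before any cap.
Total out-of-pocket so far would be $3325 + $3375.75 = $6700.75, below the $25850 cap — no reduction.
The plan picks up $9228 − $3375.75 = $5852.25.

$5852.25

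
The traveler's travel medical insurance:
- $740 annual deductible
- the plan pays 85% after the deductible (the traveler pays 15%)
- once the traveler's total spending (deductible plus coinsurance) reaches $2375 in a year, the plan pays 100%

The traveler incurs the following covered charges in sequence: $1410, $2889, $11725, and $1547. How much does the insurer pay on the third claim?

#1 ($1410): $740 to deductible, leaving $670; 15% of $670 = $100.50. Traveler pays $840.50; OOP now $840.50. Insurer: $1410 − $840.50 = $569.50.
#2 ($2889): 15% coinsurance on $2889 = $433.35. Traveler pays $433.35; OOP now $1273.85. Insurer: $2889 − $433.35 = $2455.65.
#3 ($11725): deductible met; 15% of $11725 = $1758.75. Adding that to $1273.85 gives $3032.60, past the $2375 cap; traveler pays only $2375 − $1273.85 = $1101.15. Plan pays $11725 − $1101.15 = $10623.85.

$10623.85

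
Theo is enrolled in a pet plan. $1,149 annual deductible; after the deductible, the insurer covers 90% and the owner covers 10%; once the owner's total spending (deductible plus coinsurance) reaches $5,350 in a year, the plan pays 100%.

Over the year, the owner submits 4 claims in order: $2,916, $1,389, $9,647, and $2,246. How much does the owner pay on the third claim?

$964.70

#1 ($2,916): $1,149 to deductible, leaving $1,767; 10% of $1,767 = $176.70. Cost to owner: $1,325.70. OOP to date $1,325.70.
#2 ($1,389): deductible already satisfied, so owner's share is 10% × $1,389 = $138.90. Owner owes $138.90 (running OOP $1,464.60).
#3 ($9,647): deductible already satisfied, so owner's share is 10% × $9,647 = $964.70. Owner pays $964.70; OOP now $2,429.30.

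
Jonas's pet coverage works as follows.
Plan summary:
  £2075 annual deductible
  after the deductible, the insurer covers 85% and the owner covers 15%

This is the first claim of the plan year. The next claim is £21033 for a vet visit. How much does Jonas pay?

£4918.70

Nothing has been paid toward the £2075 deductible, so the first £2075 of this charge is applied there.
That leaves £21033 − £2075 = £18958 for coinsurance.
Owner's 15% share of £18958 is £2843.70.
That puts the owner's cost at £2075 + £2843.70 = £4918.70.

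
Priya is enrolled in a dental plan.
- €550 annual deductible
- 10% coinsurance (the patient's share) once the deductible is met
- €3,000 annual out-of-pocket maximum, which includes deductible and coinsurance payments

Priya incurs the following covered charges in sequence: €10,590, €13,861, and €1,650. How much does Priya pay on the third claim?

Claim 1 (€10,590): €550 to deductible, leaving €10,040; patient's 10% is €1,004. Patient owes €1,554 (running OOP €1,554).
Claim 2 (€13,861): deductible already satisfied, so patient's share is 10% × €13,861 = €1,386.10. Patient pays €1,386.10; OOP now €2,940.10.
Claim 3 (€1,650): deductible met; 10% of €1,650 = €165. Adding that to €2,940.10 gives €3,105.10, past the €3,000 cap; patient pays only €3,000 − €2,940.10 = €59.90.

€59.90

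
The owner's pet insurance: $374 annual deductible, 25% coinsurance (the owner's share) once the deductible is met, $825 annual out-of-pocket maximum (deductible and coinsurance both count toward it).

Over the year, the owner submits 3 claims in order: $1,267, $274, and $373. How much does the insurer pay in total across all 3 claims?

Claim 1 — $1,267: deductible takes $374, $893 remains; coinsurance $893 × 25% = $223.25. Cost to owner: $597.25. OOP to date $597.25. Plan pays $1,267 − $597.25 = $669.75.
Claim 2 — $274: 25% coinsurance on $274 = $68.50. Owner owes $68.50 (running OOP $665.75). Insurer: $274 − $68.50 = $205.50.
Claim 3 — $373: 25% coinsurance on $373 = $93.25. Owner owes $93.25 (running OOP $759). Plan pays $373 − $93.25 = $279.75.
Insurer total = bills − owner's total = $1,914 − $759 = $1,155.

$1,155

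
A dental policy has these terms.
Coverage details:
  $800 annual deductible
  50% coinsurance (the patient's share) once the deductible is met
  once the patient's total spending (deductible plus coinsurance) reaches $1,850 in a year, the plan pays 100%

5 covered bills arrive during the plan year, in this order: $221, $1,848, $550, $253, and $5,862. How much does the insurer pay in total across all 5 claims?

Claim 1 ($221): all of it applies to the deductible. Cost to patient: $221. OOP to date $221. Plan pays $221 − $221 = $0.
Claim 2 ($1,848): deductible takes $579, $1,269 remains; patient's 50% is $634.50. Patient pays $1,213.50; OOP now $1,434.50. Plan pays $1,848 − $1,213.50 = $634.50.
Claim 3 ($550): deductible met; 50% of $550 = $275. Cost to patient: $275. OOP to date $1,709.50. Plan pays $550 − $275 = $275.
Claim 4 ($253): 50% coinsurance on $253 = $126.50. Patient pays $126.50; OOP now $1,836. Insurer: $253 − $126.50 = $126.50.
Claim 5 ($5,862): deductible already satisfied, so patient's share is 50% × $5,862 = $2,931. That would push OOP to $4,767, over the $1,850 cap, so patient pays $1,850 − $1,836 = $14. Plan pays $5,862 − $14 = $5,848.
Insurer total = bills − patient's total = $8,734 − $1,850 = $6,884.

$6,884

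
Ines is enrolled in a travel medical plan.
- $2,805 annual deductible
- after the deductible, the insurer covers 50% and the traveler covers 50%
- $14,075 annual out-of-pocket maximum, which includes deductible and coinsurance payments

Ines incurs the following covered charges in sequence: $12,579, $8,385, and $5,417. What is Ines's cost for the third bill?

$2,190.50

Claim 1 — $12,579: $2,805 finishes the deductible; $9,774 goes to coinsurance; 50% of $9,774 = $4,887. Traveler pays $7,692; OOP now $7,692.
Claim 2 — $8,385: deductible met; 50% of $8,385 = $4,192.50. Cost to traveler: $4,192.50. OOP to date $11,884.50.
Claim 3 — $5,417: deductible already satisfied, so traveler's share is 50% × $5,417 = $2,708.50. OOP would hit $14,593 > $14,075, so the cap limits the traveler to $14,075 − $11,884.50 = $2,190.50.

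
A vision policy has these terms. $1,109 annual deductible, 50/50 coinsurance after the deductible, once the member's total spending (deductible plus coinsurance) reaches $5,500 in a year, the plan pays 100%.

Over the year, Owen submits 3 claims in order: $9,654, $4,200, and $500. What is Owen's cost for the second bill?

$118.50

#1 ($9,654): $1,109 finishes the deductible; $8,545 goes to coinsurance; coinsurance $8,545 × 50% = $4,272.50. Member pays $5,381.50; OOP now $5,381.50.
#2 ($4,200): deductible met; 50% of $4,200 = $2,100. That would push OOP to $7,481.50, over the $5,500 cap, so member pays $5,500 − $5,381.50 = $118.50.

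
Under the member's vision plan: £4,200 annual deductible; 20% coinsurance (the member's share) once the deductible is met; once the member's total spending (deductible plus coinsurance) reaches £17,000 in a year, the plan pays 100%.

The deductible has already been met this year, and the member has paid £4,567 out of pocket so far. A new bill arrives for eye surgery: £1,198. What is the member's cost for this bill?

With the deductible met, the entire £1,198 is subject to coinsurance.
Coinsurance: £1,198 × 20% = £239.60.
Year-to-date out-of-pocket becomes £4,567 + £239.60 = £4,806.60, still under the £17,000 maximum, so no cap applies.

£239.60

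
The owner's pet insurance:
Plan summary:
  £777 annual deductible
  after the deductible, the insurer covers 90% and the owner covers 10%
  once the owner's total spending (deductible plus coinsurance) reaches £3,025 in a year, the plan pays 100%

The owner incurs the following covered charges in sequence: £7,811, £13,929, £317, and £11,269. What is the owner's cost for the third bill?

£31.70

#1 (£7,811): deductible takes £777, £7,034 remains; 10% of £7,034 = £703.40. Owner pays £1,480.40; OOP now £1,480.40.
#2 (£13,929): 10% coinsurance on £13,929 = £1,392.90. Owner owes £1,392.90 (running OOP £2,873.30).
#3 (£317): deductible met; 10% of £317 = £31.70. Owner pays £31.70; OOP now £2,905.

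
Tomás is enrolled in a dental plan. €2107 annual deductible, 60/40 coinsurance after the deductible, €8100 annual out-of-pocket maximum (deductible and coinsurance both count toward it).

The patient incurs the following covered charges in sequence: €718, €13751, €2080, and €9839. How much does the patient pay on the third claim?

Claim 1 — €718: entire amount goes to the deductible. Cost to patient: €718. OOP to date €718.
Claim 2 — €13751: €1389 finishes the deductible; €12362 goes to coinsurance; 40% of €12362 = €4944.80. Cost to patient: €6333.80. OOP to date €7051.80.
Claim 3 — €2080: deductible met; 40% of €2080 = €832. Patient pays €832; OOP now €7883.80.

€832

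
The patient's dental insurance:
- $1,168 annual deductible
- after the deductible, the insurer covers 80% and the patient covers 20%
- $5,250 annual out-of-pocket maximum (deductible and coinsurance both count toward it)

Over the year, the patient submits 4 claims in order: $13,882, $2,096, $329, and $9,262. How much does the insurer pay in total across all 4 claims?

Claim 1 — $13,882: $1,168 finishes the deductible; $12,714 goes to coinsurance; patient's 20% is $2,542.80. Cost to patient: $3,710.80. OOP to date $3,710.80. Insurer: $13,882 − $3,710.80 = $10,171.20.
Claim 2 — $2,096: 20% coinsurance on $2,096 = $419.20. Patient owes $419.20 (running OOP $4,130). Plan pays $2,096 − $419.20 = $1,676.80.
Claim 3 — $329: 20% coinsurance on $329 = $65.80. Cost to patient: $65.80. OOP to date $4,195.80. Plan pays $329 − $65.80 = $263.20.
Claim 4 — $9,262: deductible already satisfied, so patient's share is 20% × $9,262 = $1,852.40. Adding that to $4,195.80 gives $6,048.20, past the $5,250 cap; patient pays only $5,250 − $4,195.80 = $1,054.20. Insurer: $9,262 − $1,054.20 = $8,207.80.
Insurer total = bills − patient's total = $25,569 − $5,250 = $20,319.

$20,319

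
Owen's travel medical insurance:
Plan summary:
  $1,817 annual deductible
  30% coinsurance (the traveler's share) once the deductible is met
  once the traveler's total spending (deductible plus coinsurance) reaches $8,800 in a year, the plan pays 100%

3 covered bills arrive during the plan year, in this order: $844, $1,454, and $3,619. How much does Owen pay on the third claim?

$1,085.70

Claim 1 ($844): entire amount goes to the deductible. Traveler owes $844 (running OOP $844).
Claim 2 ($1,454): $973 to deductible, leaving $481; 30% of $481 = $144.30. Traveler pays $1,117.30; OOP now $1,961.30.
Claim 3 ($3,619): 30% coinsurance on $3,619 = $1,085.70. Cost to traveler: $1,085.70. OOP to date $3,047.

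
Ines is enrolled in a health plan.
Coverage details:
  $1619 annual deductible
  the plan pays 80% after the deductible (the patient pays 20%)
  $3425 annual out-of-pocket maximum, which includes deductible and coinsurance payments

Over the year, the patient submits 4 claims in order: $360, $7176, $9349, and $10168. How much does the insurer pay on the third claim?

#1 ($360): entire amount goes to the deductible. Cost to patient: $360. OOP to date $360. Insurer: $360 − $360 = $0.
#2 ($7176): $1259 finishes the deductible; $5917 goes to coinsurance; 20% of $5917 = $1183.40. Patient owes $2442.40 (running OOP $2802.40). Insurer: $7176 − $2442.40 = $4733.60.
#3 ($9349): 20% coinsurance on $9349 = $1869.80. OOP would hit $4672.20 > $3425, so the cap limits the patient to $3425 − $2802.40 = $622.60. Insurer: $9349 − $622.60 = $8726.40.

$8726.40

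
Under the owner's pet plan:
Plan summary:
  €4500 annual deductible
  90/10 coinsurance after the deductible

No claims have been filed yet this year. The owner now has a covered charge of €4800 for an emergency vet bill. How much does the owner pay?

Deductible not yet touched, so the first €4500 of the bill goes to the deductible.
That leaves €4800 − €4500 = €300 for coinsurance.
10% of €300 = €30 falls to the owner.
Owner responsibility: €4500 + €30 = €4530.

€4530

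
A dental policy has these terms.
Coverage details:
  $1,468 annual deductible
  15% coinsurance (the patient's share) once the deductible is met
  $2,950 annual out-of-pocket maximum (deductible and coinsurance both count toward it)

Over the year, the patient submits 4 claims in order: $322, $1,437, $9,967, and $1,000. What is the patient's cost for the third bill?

#1 ($322): entire amount goes to the deductible. Patient pays $322; OOP now $322.
#2 ($1,437): deductible takes $1,146, $291 remains; coinsurance $291 × 15% = $43.65. Patient owes $1,189.65 (running OOP $1,511.65).
#3 ($9,967): 15% coinsurance on $9,967 = $1,495.05. Adding that to $1,511.65 gives $3,006.70, past the $2,950 cap; patient pays only $2,950 − $1,511.65 = $1,438.35.

$1,438.35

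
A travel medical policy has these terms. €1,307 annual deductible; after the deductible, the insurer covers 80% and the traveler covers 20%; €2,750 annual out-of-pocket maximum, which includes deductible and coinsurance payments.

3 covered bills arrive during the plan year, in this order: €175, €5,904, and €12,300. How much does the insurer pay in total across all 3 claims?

Claim 1 (€175): entire amount goes to the deductible. Traveler pays €175; OOP now €175. Plan pays €175 − €175 = €0.
Claim 2 (€5,904): €1,132 finishes the deductible; €4,772 goes to coinsurance; 20% of €4,772 = €954.40. Cost to traveler: €2,086.40. OOP to date €2,261.40. Plan pays €5,904 − €2,086.40 = €3,817.60.
Claim 3 (€12,300): 20% coinsurance on €12,300 = €2,460. That would push OOP to €4,721.40, over the €2,750 cap, so traveler pays €2,750 − €2,261.40 = €488.60. Plan pays €12,300 − €488.60 = €11,811.40.
Insurer total: €0 + €3,817.60 + €11,811.40 = €15,629.

€15,629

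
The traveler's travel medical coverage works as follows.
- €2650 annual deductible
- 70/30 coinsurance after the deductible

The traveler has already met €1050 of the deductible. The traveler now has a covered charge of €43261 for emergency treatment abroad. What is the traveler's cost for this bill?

€14098.30

Deductible still to meet: €2650 − €1050 = €1600.
That leaves €43261 − €1600 = €41661 for coinsurance.
30% of €41661 = €12498.30 falls to the traveler.
That puts the traveler's cost at €1600 + €12498.30 = €14098.30.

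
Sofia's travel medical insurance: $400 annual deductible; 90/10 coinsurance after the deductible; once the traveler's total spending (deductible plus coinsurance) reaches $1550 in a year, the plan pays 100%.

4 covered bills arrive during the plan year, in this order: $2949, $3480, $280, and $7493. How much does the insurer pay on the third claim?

Bill 1, $2949: deductible takes $400, $2549 remains; traveler's 10% is $254.90. Cost to traveler: $654.90. OOP to date $654.90. Plan pays $2949 − $654.90 = $2294.10.
Bill 2, $3480: 10% coinsurance on $3480 = $348. Cost to traveler: $348. OOP to date $1002.90. Insurer: $3480 − $348 = $3132.
Bill 3, $280: deductible met; 10% of $280 = $28. Traveler owes $28 (running OOP $1030.90). Plan pays $280 − $28 = $252.

$252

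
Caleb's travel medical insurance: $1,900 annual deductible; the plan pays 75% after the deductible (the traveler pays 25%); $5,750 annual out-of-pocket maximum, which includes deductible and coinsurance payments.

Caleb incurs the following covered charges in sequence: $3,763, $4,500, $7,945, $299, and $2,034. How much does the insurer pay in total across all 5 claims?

#1 ($3,763): $1,900 to deductible, leaving $1,863; traveler's 25% is $465.75. Traveler pays $2,365.75; OOP now $2,365.75. Insurer: $3,763 − $2,365.75 = $1,397.25.
#2 ($4,500): deductible already satisfied, so traveler's share is 25% × $4,500 = $1,125. Traveler pays $1,125; OOP now $3,490.75. Insurer: $4,500 − $1,125 = $3,375.
#3 ($7,945): deductible already satisfied, so traveler's share is 25% × $7,945 = $1,986.25. Traveler owes $1,986.25 (running OOP $5,477). Plan pays $7,945 − $1,986.25 = $5,958.75.
#4 ($299): deductible met; 25% of $299 = $74.75. Cost to traveler: $74.75. OOP to date $5,551.75. Plan pays $299 − $74.75 = $224.25.
#5 ($2,034): 25% coinsurance on $2,034 = $508.50. Adding that to $5,551.75 gives $6,060.25, past the $5,750 cap; traveler pays only $5,750 − $5,551.75 = $198.25. Plan pays $2,034 − $198.25 = $1,835.75.
Insurer total = bills − traveler's total = $18,541 − $5,750 = $12,791.

$12,791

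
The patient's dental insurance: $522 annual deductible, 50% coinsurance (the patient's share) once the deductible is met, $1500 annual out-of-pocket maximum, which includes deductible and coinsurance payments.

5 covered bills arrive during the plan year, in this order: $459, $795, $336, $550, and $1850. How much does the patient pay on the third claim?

$168

#1 ($459): all of it applies to the deductible. Patient owes $459 (running OOP $459).
#2 ($795): $63 to deductible, leaving $732; 50% of $732 = $366. Cost to patient: $429. OOP to date $888.
#3 ($336): deductible already satisfied, so patient's share is 50% × $336 = $168. Cost to patient: $168. OOP to date $1056.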